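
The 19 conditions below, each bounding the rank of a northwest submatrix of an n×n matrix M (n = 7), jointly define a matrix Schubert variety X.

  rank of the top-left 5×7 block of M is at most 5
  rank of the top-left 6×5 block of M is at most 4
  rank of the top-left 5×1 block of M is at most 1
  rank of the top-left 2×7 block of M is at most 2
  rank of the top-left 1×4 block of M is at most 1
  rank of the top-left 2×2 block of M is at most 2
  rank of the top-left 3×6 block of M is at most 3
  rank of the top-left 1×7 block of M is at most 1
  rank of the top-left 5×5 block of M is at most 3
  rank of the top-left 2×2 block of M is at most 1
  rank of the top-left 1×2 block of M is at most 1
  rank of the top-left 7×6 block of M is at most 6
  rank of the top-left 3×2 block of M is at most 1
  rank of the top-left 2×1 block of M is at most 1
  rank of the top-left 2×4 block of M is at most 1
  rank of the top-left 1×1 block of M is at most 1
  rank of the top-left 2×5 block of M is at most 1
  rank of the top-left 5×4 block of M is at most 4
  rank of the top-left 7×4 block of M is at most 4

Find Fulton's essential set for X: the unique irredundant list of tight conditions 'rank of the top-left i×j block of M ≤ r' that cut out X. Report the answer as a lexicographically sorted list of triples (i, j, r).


Reconstructing r_w from the 19 given conditions:

  i=1: 1  1  1  1  1  1  1
  i=2: 1  1  1  1  1  2  2
  i=3: 1  1  2  2  2  3  3
  i=4: 1  2  3  3  3  4  4
  i=5: 1  2  3  3  3  4  5
  i=6: 1  2  3  4  4  5  6
  i=7: 1  2  3  4  5  6  7

so w = (1, 6, 3, 2, 7, 4, 5).

|D(w)|=7, |Ess(w)|=3:

[(2, 5, 1), (3, 2, 1), (5, 5, 3)]


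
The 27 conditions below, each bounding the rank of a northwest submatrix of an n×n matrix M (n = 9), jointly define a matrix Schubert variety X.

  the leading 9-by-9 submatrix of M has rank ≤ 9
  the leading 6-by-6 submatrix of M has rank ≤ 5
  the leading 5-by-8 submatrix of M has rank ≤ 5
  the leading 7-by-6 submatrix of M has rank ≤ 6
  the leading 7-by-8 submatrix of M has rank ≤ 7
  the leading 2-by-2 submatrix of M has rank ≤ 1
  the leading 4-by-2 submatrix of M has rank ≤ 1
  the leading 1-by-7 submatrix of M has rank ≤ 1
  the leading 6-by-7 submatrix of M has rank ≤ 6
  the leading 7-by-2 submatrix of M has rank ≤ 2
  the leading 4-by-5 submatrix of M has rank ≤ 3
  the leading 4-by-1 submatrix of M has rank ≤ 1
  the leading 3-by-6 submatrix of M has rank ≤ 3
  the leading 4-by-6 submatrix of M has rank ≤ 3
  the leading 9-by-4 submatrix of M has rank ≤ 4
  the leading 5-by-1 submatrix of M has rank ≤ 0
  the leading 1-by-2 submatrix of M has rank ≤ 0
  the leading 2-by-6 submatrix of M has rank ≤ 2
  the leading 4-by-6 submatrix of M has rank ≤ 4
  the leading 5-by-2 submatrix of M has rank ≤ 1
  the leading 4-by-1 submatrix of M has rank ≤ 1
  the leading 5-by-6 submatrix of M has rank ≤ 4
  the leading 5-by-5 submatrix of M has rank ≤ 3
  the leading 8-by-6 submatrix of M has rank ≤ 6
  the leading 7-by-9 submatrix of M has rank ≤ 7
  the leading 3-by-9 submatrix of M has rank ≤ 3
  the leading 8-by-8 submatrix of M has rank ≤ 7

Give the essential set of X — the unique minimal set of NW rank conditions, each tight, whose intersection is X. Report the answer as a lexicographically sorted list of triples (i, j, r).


Recovering R(i,j) via the rank-extension bound from the 27 conditions:

  row 1: 0 | 0 | 1 | 1 | 1 | 1 | 1 | 1 | 1
  row 2: 0 | 1 | 2 | 2 | 2 | 2 | 2 | 2 | 2
  row 3: 0 | 1 | 2 | 3 | 3 | 3 | 3 | 3 | 3
  row 4: 0 | 1 | 2 | 3 | 3 | 3 | 4 | 4 | 4
  row 5: 0 | 1 | 2 | 3 | 3 | 4 | 5 | 5 | 5
  row 6: 1 | 2 | 3 | 4 | 4 | 5 | 6 | 6 | 6
  row 7: 1 | 2 | 3 | 4 | 5 | 6 | 7 | 7 | 7
  row 8: 1 | 2 | 3 | 4 | 5 | 6 | 7 | 7 | 8
  row 9: 1 | 2 | 3 | 4 | 5 | 6 | 7 | 8 | 9

giving w = (3, 2, 4, 7, 6, 1, 5, 9, 8) via Δ²R.

D(w) has 10 cells with 5 SE-corners; essential set:

[(1, 2, 0), (4, 6, 3), (5, 1, 0), (5, 5, 3), (8, 8, 7)]


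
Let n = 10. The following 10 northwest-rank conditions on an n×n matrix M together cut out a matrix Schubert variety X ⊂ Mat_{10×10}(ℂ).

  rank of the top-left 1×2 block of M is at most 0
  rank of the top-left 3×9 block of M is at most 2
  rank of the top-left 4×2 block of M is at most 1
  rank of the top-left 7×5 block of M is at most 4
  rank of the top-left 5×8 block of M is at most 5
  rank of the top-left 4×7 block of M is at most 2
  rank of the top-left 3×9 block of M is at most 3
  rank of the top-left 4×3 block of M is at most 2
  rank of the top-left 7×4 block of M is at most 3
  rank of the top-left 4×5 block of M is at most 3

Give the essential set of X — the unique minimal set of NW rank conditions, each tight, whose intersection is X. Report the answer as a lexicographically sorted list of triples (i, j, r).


The tightest implied rank at each (i,j), from the 10 conditions:

  R[1]: 0 | 0 | 1 | 1 | 1 | 1 | 1 | 1 | 1 | 1
  R[2]: 1 | 1 | 2 | 2 | 2 | 2 | 2 | 2 | 2 | 2
  R[3]: 1 | 1 | 2 | 2 | 2 | 2 | 2 | 2 | 2 | 3
  R[4]: 1 | 1 | 2 | 2 | 2 | 2 | 2 | 3 | 3 | 4
  R[5]: 1 | 2 | 3 | 3 | 3 | 3 | 3 | 4 | 4 | 5
  R[6]: 1 | 2 | 3 | 3 | 4 | 4 | 4 | 5 | 5 | 6
  R[7]: 1 | 2 | 3 | 3 | 4 | 5 | 5 | 6 | 6 | 7
  R[8]: 1 | 2 | 3 | 4 | 5 | 6 | 6 | 7 | 7 | 8
  R[9]: 1 | 2 | 3 | 4 | 5 | 6 | 7 | 8 | 8 | 9
  R[10]: 1 | 2 | 3 | 4 | 5 | 6 | 7 | 8 | 9 | 10

giving w = (3, 1, 10, 8, 2, 5, 6, 4, 7, 9) via Δ²R.

D(w) has 16 cells with 5 SE-corners; essential set:

[(1, 2, 0), (3, 9, 2), (4, 2, 1), (4, 7, 2), (7, 4, 3)]


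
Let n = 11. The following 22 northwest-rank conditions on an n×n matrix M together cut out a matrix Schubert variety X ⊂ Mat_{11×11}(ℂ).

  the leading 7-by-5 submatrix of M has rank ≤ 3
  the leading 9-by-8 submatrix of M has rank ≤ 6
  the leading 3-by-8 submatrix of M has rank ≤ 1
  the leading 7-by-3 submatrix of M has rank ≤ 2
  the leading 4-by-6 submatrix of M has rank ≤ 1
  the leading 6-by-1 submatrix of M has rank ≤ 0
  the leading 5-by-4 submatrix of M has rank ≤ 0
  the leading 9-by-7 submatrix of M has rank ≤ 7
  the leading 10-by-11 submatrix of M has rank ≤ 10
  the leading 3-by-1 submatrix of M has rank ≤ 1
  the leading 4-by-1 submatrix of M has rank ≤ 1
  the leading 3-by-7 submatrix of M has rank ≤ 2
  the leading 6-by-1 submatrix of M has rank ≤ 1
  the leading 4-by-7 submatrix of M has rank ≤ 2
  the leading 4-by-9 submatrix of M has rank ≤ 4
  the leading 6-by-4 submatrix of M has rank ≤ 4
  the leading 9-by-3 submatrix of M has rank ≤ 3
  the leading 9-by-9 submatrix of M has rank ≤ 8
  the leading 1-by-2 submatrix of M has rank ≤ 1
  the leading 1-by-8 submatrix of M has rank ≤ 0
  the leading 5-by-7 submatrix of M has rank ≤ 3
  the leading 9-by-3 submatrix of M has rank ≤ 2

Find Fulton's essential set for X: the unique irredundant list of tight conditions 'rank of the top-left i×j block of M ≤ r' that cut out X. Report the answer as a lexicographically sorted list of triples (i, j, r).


Propagating the 22 rank bounds to every northwest block:

  i=1: 0 0 0 0 0 0 0 0 1 1 1
  i=2: 0 0 0 0 1 1 1 1 2 2 2
  i=3: 0 0 0 0 1 1 1 1 2 3 3
  i=4: 0 0 0 0 1 1 2 2 3 4 4
  i=5: 0 0 0 0 1 2 3 3 4 5 5
  i=6: 0 1 1 1 2 3 4 4 5 6 6
  i=7: 1 2 2 2 3 4 5 5 6 7 7
  i=8: 1 2 2 3 4 5 6 6 7 8 8
  i=9: 1 2 2 3 4 5 6 6 7 8 9
  i=10: 1 2 3 4 5 6 7 7 8 9 10
  i=11: 1 2 3 4 5 6 7 8 9 10 11

so w = (9, 5, 10, 7, 6, 2, 1, 4, 11, 3, 8).

7 SE-corners of the 32-cell Rothe diagram give Ess(w):

[(1, 8, 0), (3, 8, 1), (4, 6, 1), (5, 4, 0), (6, 1, 0), (9, 3, 2), (9, 8, 6)]


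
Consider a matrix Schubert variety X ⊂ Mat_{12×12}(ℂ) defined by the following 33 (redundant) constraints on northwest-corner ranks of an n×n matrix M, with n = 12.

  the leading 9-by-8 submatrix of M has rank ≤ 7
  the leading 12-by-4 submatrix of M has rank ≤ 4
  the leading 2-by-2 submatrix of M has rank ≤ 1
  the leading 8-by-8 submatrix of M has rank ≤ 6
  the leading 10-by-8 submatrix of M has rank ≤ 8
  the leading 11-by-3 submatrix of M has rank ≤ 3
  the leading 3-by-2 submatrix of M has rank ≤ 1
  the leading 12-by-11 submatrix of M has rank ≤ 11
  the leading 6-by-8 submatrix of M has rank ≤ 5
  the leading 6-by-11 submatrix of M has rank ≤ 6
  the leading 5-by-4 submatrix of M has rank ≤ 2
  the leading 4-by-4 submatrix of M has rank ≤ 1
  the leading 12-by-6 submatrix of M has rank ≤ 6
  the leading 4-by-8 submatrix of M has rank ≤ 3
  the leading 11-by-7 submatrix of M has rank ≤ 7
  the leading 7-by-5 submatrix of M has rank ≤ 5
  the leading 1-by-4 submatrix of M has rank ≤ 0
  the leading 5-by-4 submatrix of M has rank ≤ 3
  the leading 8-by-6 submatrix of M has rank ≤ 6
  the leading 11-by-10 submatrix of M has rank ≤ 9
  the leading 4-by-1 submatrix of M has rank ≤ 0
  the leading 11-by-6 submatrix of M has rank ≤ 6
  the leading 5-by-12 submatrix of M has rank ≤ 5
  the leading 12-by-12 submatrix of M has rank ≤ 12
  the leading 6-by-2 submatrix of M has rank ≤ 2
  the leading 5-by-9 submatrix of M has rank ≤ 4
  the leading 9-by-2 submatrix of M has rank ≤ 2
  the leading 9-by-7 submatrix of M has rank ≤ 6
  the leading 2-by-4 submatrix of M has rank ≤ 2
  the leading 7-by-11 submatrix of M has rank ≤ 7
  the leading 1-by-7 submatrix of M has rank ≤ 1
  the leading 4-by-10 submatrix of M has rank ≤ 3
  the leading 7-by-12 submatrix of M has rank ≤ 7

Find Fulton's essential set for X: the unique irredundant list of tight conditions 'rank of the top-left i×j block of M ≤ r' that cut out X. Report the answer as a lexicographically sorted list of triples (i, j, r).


Computing R[i][j] = min implied NW-rank bound (n=12, 33 conditions):

  row 1: 0  0  0  0  1  1  1  1  1  1  1  1
  row 2: 0  1  1  1  2  2  2  2  2  2  2  2
  row 3: 0  1  1  1  2  3  3  3  3  3  3  3
  row 4: 0  1  1  1  2  3  3  3  3  3  4  4
  row 5: 1  2  2  2  3  4  4  4  4  4  5  5
  row 6: 1  2  3  3  4  5  5  5  5  5  6  6
  row 7: 1  2  3  4  5  6  6  6  6  6  7  7
  row 8: 1  2  3  4  5  6  6  6  7  7  8  8
  row 9: 1  2  3  4  5  6  6  7  8  8  9  9
  row 10: 1  2  3  4  5  6  7  8  9  9  10  10
  row 11: 1  2  3  4  5  6  7  8  9  9  10  11
  row 12: 1  2  3  4  5  6  7  8  9  10  11  12

the unique w with this rank table is (5, 2, 6, 11, 1, 3, 4, 9, 8, 7, 12, 10).

D(w) has 19 cells with 7 SE-corners; essential set:

[(1, 4, 0), (4, 1, 0), (4, 4, 1), (4, 10, 3), (8, 8, 6), (9, 7, 6), (11, 10, 9)]


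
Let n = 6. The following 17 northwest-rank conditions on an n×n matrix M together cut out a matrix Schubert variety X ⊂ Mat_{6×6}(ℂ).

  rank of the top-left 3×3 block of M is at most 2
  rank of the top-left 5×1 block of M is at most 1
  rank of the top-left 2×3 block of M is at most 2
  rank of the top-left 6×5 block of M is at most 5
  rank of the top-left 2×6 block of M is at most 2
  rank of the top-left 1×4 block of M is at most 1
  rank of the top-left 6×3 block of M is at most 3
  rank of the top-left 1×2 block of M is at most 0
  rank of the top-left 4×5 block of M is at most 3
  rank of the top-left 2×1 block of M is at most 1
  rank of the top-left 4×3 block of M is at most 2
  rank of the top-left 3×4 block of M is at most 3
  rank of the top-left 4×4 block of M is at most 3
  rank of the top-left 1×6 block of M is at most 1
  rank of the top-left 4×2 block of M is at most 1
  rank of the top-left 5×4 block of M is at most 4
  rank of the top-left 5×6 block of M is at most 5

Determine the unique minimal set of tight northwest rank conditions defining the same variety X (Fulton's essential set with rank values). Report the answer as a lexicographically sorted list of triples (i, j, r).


Computing R[i][j] = min implied NW-rank bound (n=6, 17 conditions):

  0  0  1  1  1  1
  1  1  2  2  2  2
  1  1  2  3  3  3
  1  1  2  3  3  4
  1  2  3  4  4  5
  1  2  3  4  5  6

so w = (3, 1, 4, 6, 2, 5).

Fulton essential set (3 of the 5 Rothe cells):

[(1, 2, 0), (4, 2, 1), (4, 5, 3)]


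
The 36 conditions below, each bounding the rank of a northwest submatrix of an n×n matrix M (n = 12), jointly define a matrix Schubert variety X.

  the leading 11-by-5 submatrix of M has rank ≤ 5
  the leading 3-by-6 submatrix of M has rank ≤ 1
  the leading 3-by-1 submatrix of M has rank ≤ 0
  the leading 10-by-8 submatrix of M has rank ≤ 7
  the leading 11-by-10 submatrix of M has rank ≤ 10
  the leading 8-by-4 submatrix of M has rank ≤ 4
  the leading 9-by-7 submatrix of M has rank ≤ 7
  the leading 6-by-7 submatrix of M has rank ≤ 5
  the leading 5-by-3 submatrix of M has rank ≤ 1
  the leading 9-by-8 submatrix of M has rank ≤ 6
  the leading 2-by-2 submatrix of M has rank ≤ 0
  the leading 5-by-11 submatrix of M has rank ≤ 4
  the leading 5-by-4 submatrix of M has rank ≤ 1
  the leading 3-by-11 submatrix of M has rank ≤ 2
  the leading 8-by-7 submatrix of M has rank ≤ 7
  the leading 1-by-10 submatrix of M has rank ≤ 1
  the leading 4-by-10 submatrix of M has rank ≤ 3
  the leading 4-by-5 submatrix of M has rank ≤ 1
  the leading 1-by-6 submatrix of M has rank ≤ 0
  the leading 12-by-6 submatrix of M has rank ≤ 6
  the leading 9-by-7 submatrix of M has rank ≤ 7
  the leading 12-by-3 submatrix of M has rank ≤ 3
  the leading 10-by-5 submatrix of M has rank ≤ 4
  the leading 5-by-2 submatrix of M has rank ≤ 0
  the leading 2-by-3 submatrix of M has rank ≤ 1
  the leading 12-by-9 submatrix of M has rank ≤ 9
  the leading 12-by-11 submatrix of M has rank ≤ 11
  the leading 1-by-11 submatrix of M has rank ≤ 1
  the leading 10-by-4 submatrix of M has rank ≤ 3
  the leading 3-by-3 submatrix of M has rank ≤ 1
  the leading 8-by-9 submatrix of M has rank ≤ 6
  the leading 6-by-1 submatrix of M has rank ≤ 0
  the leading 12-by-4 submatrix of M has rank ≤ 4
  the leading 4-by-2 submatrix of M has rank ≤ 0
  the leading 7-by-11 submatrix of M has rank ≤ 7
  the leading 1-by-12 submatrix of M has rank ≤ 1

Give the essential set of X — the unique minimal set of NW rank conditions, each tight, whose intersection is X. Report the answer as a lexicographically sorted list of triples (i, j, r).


The tightest implied rank at each (i,j), from the 36 conditions:

  R[1]: 0 | 0 | 0 | 0 | 0 | 0 | 1 | 1 | 1 | 1 | 1 | 1
  R[2]: 0 | 0 | 1 | 1 | 1 | 1 | 2 | 2 | 2 | 2 | 2 | 2
  R[3]: 0 | 0 | 1 | 1 | 1 | 1 | 2 | 2 | 2 | 2 | 2 | 3
  R[4]: 0 | 0 | 1 | 1 | 1 | 2 | 3 | 3 | 3 | 3 | 3 | 4
  R[5]: 0 | 0 | 1 | 1 | 2 | 3 | 4 | 4 | 4 | 4 | 4 | 5
  R[6]: 0 | 1 | 2 | 2 | 3 | 4 | 5 | 5 | 5 | 5 | 5 | 6
  R[7]: 1 | 2 | 3 | 3 | 4 | 5 | 6 | 6 | 6 | 6 | 6 | 7
  R[8]: 1 | 2 | 3 | 3 | 4 | 5 | 6 | 6 | 6 | 7 | 7 | 8
  R[9]: 1 | 2 | 3 | 3 | 4 | 5 | 6 | 6 | 7 | 8 | 8 | 9
  R[10]: 1 | 2 | 3 | 3 | 4 | 5 | 6 | 7 | 8 | 9 | 9 | 10
  R[11]: 1 | 2 | 3 | 4 | 5 | 6 | 7 | 8 | 9 | 10 | 10 | 11
  R[12]: 1 | 2 | 3 | 4 | 5 | 6 | 7 | 8 | 9 | 10 | 11 | 12

the unique w with this rank table is (7, 3, 12, 6, 5, 2, 1, 10, 9, 8, 4, 11).

10 SE-corners of the 31-cell Rothe diagram give Ess(w):

[(1, 6, 0), (3, 6, 1), (3, 11, 2), (4, 5, 1), (5, 2, 0), (5, 4, 1), (6, 1, 0), (8, 9, 6), (9, 8, 6), (10, 4, 3)]


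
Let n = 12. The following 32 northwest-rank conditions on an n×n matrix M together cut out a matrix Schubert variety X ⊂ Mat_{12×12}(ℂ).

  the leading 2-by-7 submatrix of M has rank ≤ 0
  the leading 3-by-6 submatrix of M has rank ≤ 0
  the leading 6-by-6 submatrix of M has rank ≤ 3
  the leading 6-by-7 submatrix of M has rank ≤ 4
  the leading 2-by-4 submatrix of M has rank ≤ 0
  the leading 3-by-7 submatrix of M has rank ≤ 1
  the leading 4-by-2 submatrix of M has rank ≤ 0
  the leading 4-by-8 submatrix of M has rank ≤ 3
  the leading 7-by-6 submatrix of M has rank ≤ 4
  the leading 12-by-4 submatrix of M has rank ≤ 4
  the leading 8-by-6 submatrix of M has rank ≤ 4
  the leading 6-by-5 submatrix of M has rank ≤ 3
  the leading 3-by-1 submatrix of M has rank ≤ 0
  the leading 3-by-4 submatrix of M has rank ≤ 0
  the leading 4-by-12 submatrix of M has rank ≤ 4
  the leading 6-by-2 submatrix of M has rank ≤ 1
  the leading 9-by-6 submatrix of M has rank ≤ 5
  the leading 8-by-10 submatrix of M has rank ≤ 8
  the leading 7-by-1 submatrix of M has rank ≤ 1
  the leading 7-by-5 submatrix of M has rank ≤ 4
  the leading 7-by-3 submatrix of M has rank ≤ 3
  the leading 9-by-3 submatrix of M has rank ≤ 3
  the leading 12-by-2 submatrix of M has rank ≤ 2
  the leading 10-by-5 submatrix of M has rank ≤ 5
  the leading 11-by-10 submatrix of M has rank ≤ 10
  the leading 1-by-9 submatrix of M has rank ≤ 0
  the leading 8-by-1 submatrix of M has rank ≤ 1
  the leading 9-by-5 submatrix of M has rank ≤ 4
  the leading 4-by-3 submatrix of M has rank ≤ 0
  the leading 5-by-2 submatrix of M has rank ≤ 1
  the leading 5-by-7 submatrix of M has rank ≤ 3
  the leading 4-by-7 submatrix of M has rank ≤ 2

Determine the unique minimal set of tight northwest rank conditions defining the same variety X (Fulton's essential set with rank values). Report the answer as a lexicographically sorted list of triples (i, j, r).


Recovering R(i,j) via the rank-extension bound from the 32 conditions:

  R[1]: 0, 0, 0, 0, 0, 0, 0, 0, 0, 1, 1, 1
  R[2]: 0, 0, 0, 0, 0, 0, 0, 1, 1, 2, 2, 2
  R[3]: 0, 0, 0, 0, 0, 0, 1, 2, 2, 3, 3, 3
  R[4]: 0, 0, 0, 1, 1, 1, 2, 3, 3, 4, 4, 4
  R[5]: 1, 1, 1, 2, 2, 2, 3, 4, 4, 5, 5, 5
  R[6]: 1, 1, 2, 3, 3, 3, 4, 5, 5, 6, 6, 6
  R[7]: 1, 2, 3, 4, 4, 4, 5, 6, 6, 7, 7, 7
  R[8]: 1, 2, 3, 4, 4, 4, 5, 6, 7, 8, 8, 8
  R[9]: 1, 2, 3, 4, 4, 5, 6, 7, 8, 9, 9, 9
  R[10]: 1, 2, 3, 4, 5, 6, 7, 8, 9, 10, 10, 10
  R[11]: 1, 2, 3, 4, 5, 6, 7, 8, 9, 10, 11, 11
  R[12]: 1, 2, 3, 4, 5, 6, 7, 8, 9, 10, 11, 12

the unique w with this rank table is (10, 8, 7, 4, 1, 3, 2, 9, 6, 5, 11, 12).

Rothe diagram D(w) (29 cells), 7 SE-corners (essential conditions):

[(1, 9, 0), (2, 7, 0), (3, 6, 0), (4, 3, 0), (6, 2, 1), (8, 6, 4), (9, 5, 4)]


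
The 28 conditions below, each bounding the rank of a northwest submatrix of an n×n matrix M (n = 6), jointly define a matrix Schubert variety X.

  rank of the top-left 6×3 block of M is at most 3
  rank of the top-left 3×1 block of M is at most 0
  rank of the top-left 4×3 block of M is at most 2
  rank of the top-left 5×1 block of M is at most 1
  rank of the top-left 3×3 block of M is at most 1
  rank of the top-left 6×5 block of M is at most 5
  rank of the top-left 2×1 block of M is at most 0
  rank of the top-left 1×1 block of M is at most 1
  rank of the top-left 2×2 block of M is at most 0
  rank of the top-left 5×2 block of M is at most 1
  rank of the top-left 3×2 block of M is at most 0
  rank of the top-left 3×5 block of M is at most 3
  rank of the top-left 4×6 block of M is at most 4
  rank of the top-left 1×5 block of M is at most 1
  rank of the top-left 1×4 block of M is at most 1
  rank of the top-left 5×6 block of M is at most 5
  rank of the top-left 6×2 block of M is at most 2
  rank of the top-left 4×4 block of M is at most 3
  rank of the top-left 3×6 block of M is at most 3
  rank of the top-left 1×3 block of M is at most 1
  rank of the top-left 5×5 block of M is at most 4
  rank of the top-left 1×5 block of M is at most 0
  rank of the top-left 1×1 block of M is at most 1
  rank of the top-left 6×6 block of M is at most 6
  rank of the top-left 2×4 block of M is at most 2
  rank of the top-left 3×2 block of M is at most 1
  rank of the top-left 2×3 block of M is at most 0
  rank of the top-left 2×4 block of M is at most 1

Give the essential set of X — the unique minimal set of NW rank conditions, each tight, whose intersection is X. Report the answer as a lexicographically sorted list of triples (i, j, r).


Reconstructing r_w from the 28 given conditions:

  row 1: 0  0  0  0  0  1
  row 2: 0  0  0  1  1  2
  row 3: 0  0  1  2  2  3
  row 4: 1  1  2  3  3  4
  row 5: 1  1  2  3  4  5
  row 6: 1  2  3  4  5  6

hence w(1..6) = (6, 4, 3, 1, 5, 2).

ℓ(w)=11; the 4 essential cells (i,j,r):

[(1, 5, 0), (2, 3, 0), (3, 2, 0), (5, 2, 1)]


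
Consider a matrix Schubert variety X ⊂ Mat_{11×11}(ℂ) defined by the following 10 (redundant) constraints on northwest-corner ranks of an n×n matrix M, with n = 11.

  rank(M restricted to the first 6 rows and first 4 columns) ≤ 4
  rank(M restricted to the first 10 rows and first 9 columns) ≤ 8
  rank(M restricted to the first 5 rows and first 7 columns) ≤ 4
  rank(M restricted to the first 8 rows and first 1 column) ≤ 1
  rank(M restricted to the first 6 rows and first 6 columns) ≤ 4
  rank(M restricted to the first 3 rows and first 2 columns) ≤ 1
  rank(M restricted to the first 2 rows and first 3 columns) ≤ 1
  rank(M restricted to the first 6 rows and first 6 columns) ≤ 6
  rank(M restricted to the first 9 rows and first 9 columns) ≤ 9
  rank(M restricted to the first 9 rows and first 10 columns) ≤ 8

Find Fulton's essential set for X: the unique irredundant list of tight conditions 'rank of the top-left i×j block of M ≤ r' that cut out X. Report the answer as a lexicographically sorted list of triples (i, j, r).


Computing R[i][j] = min implied NW-rank bound (n=11, 10 conditions):

  i=1: 1 | 1 | 1 | 1 | 1 | 1 | 1 | 1 | 1 | 1 | 1
  i=2: 1 | 1 | 1 | 2 | 2 | 2 | 2 | 2 | 2 | 2 | 2
  i=3: 1 | 1 | 2 | 3 | 3 | 3 | 3 | 3 | 3 | 3 | 3
  i=4: 1 | 2 | 3 | 4 | 4 | 4 | 4 | 4 | 4 | 4 | 4
  i=5: 1 | 2 | 3 | 4 | 4 | 4 | 4 | 5 | 5 | 5 | 5
  i=6: 1 | 2 | 3 | 4 | 4 | 4 | 5 | 6 | 6 | 6 | 6
  i=7: 1 | 2 | 3 | 4 | 5 | 5 | 6 | 7 | 7 | 7 | 7
  i=8: 1 | 2 | 3 | 4 | 5 | 6 | 7 | 8 | 8 | 8 | 8
  i=9: 1 | 2 | 3 | 4 | 5 | 6 | 7 | 8 | 8 | 8 | 9
  i=10: 1 | 2 | 3 | 4 | 5 | 6 | 7 | 8 | 8 | 9 | 10
  i=11: 1 | 2 | 3 | 4 | 5 | 6 | 7 | 8 | 9 | 10 | 11

the unique w with this rank table is (1, 4, 3, 2, 8, 7, 5, 6, 11, 10, 9).

ℓ(w)=11; the 6 essential cells (i,j,r):

[(2, 3, 1), (3, 2, 1), (5, 7, 4), (6, 6, 4), (9, 10, 8), (10, 9, 8)]


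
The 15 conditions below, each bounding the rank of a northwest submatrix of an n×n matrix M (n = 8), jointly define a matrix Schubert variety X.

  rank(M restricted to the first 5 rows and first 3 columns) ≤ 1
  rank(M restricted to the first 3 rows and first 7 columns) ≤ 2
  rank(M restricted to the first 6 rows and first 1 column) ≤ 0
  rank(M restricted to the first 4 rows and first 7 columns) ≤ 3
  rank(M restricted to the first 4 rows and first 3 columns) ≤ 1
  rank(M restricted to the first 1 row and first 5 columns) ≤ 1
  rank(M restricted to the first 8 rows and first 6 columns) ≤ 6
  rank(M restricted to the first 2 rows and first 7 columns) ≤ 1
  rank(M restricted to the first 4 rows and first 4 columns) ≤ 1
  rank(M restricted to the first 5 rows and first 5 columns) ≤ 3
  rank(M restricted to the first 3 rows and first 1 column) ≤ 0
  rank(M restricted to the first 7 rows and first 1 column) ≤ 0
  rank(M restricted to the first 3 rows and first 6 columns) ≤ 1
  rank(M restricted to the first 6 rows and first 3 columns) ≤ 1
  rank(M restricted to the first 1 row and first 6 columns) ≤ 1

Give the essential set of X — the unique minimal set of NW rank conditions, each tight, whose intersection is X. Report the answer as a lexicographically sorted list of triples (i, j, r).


Computing R[i][j] = min implied NW-rank bound (n=8, 15 conditions):

  0 | 1 | 1 | 1 | 1 | 1 | 1 | 1
  0 | 1 | 1 | 1 | 1 | 1 | 1 | 2
  0 | 1 | 1 | 1 | 1 | 1 | 2 | 3
  0 | 1 | 1 | 1 | 2 | 2 | 3 | 4
  0 | 1 | 1 | 2 | 3 | 3 | 4 | 5
  0 | 1 | 1 | 2 | 3 | 4 | 5 | 6
  0 | 1 | 2 | 3 | 4 | 5 | 6 | 7
  1 | 2 | 3 | 4 | 5 | 6 | 7 | 8

the unique w with this rank table is (2, 8, 7, 5, 4, 6, 3, 1).

ℓ(w)=20; the 5 essential cells (i,j,r):

[(2, 7, 1), (3, 6, 1), (4, 4, 1), (6, 3, 1), (7, 1, 0)]


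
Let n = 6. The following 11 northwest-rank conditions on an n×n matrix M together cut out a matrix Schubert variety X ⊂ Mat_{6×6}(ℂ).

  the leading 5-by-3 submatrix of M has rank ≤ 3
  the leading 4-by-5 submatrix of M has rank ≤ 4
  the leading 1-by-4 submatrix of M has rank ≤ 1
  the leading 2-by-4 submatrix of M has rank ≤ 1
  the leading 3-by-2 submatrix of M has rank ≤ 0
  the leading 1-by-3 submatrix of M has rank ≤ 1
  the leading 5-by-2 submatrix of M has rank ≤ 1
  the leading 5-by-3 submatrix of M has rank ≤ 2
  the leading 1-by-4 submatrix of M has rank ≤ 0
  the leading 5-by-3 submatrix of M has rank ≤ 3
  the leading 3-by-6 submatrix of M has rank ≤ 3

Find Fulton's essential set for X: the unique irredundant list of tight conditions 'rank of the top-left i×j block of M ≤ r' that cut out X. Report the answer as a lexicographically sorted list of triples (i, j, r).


Recovering R(i,j) via the rank-extension bound from the 11 conditions:

  i=1: 0  0  0  0  1  1
  i=2: 0  0  1  1  2  2
  i=3: 0  0  1  2  3  3
  i=4: 1  1  2  3  4  4
  i=5: 1  1  2  3  4  5
  i=6: 1  2  3  4  5  6

second differences of R give the permutation w = (5, 3, 4, 1, 6, 2).

Fulton essential set (3 of the 9 Rothe cells):

[(1, 4, 0), (3, 2, 0), (5, 2, 1)]


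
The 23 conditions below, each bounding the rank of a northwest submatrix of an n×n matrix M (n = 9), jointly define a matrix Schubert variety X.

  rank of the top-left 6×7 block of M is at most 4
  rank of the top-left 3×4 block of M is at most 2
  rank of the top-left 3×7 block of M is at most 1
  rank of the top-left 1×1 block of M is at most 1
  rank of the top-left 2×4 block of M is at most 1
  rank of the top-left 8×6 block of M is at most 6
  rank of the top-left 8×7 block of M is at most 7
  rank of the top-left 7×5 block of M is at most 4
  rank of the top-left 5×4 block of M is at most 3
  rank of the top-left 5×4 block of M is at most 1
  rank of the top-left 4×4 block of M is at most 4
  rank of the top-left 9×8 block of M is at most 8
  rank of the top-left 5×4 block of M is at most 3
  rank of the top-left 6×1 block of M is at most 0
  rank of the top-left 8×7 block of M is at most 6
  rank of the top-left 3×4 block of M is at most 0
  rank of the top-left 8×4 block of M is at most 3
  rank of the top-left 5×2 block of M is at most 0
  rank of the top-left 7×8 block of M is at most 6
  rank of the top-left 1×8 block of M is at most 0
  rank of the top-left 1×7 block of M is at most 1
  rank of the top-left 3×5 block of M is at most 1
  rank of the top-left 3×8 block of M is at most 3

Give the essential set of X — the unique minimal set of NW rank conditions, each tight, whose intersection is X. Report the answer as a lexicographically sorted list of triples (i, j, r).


Computing R[i][j] = min implied NW-rank bound (n=9, 23 conditions):

  R[1]: 0, 0, 0, 0, 0, 0, 0, 0, 1
  R[2]: 0, 0, 0, 0, 1, 1, 1, 1, 2
  R[3]: 0, 0, 0, 0, 1, 1, 1, 2, 3
  R[4]: 0, 0, 1, 1, 2, 2, 2, 3, 4
  R[5]: 0, 0, 1, 1, 2, 3, 3, 4, 5
  R[6]: 0, 1, 2, 2, 3, 4, 4, 5, 6
  R[7]: 1, 2, 3, 3, 4, 5, 5, 6, 7
  R[8]: 1, 2, 3, 3, 4, 5, 6, 7, 8
  R[9]: 1, 2, 3, 4, 5, 6, 7, 8, 9

the unique w with this rank table is (9, 5, 8, 3, 6, 2, 1, 7, 4).

Fulton essential set (7 of the 25 Rothe cells):

[(1, 8, 0), (3, 4, 0), (3, 7, 1), (5, 2, 0), (5, 4, 1), (6, 1, 0), (8, 4, 3)]


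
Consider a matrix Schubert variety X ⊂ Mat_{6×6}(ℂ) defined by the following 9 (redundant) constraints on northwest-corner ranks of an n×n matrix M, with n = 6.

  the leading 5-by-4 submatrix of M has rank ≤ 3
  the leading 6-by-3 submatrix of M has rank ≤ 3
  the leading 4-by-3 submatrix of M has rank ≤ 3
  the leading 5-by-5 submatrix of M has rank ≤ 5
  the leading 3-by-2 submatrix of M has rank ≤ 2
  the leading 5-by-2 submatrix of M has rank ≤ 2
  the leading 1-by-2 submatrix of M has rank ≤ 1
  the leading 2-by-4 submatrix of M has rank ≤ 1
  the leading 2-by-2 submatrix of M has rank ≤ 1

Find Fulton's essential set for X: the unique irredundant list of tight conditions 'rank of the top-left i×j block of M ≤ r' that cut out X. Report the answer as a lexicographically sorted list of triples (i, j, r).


Recovering R(i,j) via the rank-extension bound from the 9 conditions:

  R[1]: 1, 1, 1, 1, 1, 1
  R[2]: 1, 1, 1, 1, 2, 2
  R[3]: 1, 2, 2, 2, 3, 3
  R[4]: 1, 2, 3, 3, 4, 4
  R[5]: 1, 2, 3, 3, 4, 5
  R[6]: 1, 2, 3, 4, 5, 6

hence w(1..6) = (1, 5, 2, 3, 6, 4).

D(w) has 4 cells with 2 SE-corners; essential set:

[(2, 4, 1), (5, 4, 3)]


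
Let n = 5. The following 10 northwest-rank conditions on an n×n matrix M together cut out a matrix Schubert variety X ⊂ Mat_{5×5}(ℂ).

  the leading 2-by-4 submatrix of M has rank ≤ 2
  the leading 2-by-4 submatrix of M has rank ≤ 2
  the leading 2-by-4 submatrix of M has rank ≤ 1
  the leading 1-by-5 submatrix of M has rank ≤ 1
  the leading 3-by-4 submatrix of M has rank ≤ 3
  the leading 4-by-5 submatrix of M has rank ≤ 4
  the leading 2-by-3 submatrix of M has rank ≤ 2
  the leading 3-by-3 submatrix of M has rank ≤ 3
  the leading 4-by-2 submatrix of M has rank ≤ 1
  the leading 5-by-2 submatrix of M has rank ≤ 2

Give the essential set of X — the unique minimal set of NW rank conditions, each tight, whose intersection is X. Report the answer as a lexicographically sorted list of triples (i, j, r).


The tightest implied rank at each (i,j), from the 10 conditions:

  i=1: 1, 1, 1, 1, 1
  i=2: 1, 1, 1, 1, 2
  i=3: 1, 1, 2, 2, 3
  i=4: 1, 1, 2, 3, 4
  i=5: 1, 2, 3, 4, 5

hence w(1..5) = (1, 5, 3, 4, 2).

D(w) has 5 cells with 2 SE-corners; essential set:

[(2, 4, 1), (4, 2, 1)]


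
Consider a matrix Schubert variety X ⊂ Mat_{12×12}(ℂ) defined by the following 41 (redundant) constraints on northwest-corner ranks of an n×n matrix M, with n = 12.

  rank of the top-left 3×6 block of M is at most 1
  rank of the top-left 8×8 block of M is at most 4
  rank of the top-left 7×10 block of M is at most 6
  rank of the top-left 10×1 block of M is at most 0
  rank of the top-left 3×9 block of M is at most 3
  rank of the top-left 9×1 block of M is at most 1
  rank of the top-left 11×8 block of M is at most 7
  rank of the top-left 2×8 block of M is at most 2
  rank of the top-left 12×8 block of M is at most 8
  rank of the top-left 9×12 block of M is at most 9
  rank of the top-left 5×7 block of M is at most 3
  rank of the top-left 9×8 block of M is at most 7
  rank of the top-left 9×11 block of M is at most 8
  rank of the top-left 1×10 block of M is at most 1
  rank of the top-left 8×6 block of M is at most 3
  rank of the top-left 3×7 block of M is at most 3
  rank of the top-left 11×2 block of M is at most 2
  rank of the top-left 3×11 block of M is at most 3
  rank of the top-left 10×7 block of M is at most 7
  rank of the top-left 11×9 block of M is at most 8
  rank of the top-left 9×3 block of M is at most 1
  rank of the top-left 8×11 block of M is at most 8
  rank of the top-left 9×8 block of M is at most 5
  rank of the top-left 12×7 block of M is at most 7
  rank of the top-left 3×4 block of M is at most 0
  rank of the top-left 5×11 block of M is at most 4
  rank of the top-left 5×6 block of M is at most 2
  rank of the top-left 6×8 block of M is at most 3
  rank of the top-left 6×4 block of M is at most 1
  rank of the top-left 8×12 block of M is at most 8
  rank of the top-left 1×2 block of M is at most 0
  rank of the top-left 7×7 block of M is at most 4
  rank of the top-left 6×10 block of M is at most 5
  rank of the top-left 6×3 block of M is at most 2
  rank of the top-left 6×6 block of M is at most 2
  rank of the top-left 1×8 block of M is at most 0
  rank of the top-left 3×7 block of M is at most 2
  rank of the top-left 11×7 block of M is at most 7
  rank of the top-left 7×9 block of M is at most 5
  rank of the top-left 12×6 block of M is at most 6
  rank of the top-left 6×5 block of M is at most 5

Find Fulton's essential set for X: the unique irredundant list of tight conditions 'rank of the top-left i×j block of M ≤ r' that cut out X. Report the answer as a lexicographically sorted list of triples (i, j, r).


Rank table r_w(12×12) implied by the 41 constraints:

  R[1]: 0 | 0 | 0 | 0 | 0 | 0 | 0 | 0 | 1 | 1 | 1 | 1
  R[2]: 0 | 0 | 0 | 0 | 1 | 1 | 1 | 1 | 2 | 2 | 2 | 2
  R[3]: 0 | 0 | 0 | 0 | 1 | 1 | 2 | 2 | 3 | 3 | 3 | 3
  R[4]: 0 | 1 | 1 | 1 | 2 | 2 | 3 | 3 | 4 | 4 | 4 | 4
  R[5]: 0 | 1 | 1 | 1 | 2 | 2 | 3 | 3 | 4 | 4 | 4 | 5
  R[6]: 0 | 1 | 1 | 1 | 2 | 2 | 3 | 3 | 4 | 5 | 5 | 6
  R[7]: 0 | 1 | 1 | 2 | 3 | 3 | 4 | 4 | 5 | 6 | 6 | 7
  R[8]: 0 | 1 | 1 | 2 | 3 | 3 | 4 | 4 | 5 | 6 | 7 | 8
  R[9]: 0 | 1 | 1 | 2 | 3 | 4 | 5 | 5 | 6 | 7 | 8 | 9
  R[10]: 0 | 1 | 2 | 3 | 4 | 5 | 6 | 6 | 7 | 8 | 9 | 10
  R[11]: 1 | 2 | 3 | 4 | 5 | 6 | 7 | 7 | 8 | 9 | 10 | 11
  R[12]: 1 | 2 | 3 | 4 | 5 | 6 | 7 | 8 | 9 | 10 | 11 | 12

so w = (9, 5, 7, 2, 12, 10, 4, 11, 6, 3, 1, 8).

Fulton essential set (11 of the 39 Rothe cells):

[(1, 8, 0), (3, 4, 0), (3, 6, 1), (5, 11, 4), (6, 4, 1), (6, 6, 2), (6, 8, 3), (8, 6, 3), (8, 8, 4), (9, 3, 1), (10, 1, 0)]


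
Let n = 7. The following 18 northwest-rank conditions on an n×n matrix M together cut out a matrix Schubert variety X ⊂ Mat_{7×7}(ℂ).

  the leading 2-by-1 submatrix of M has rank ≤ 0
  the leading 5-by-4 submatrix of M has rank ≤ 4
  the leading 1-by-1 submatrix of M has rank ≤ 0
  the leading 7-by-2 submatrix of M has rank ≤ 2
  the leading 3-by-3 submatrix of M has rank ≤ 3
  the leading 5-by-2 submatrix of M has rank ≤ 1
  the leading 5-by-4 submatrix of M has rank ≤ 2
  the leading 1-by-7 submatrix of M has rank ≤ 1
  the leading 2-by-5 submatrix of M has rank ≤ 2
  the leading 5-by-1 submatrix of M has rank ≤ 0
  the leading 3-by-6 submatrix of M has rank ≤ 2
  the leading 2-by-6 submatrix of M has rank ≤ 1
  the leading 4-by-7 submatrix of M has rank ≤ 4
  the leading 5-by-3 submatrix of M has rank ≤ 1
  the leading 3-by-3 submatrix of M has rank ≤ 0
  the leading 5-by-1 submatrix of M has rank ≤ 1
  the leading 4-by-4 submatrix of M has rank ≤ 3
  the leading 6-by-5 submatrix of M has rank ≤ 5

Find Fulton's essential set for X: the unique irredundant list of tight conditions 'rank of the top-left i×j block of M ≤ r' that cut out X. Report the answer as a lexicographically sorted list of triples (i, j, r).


Rank table r_w(7×7) implied by the 18 constraints:

  R[1]: 0 0 0 1 1 1 1
  R[2]: 0 0 0 1 1 1 2
  R[3]: 0 0 0 1 2 2 3
  R[4]: 0 1 1 2 3 3 4
  R[5]: 0 1 1 2 3 4 5
  R[6]: 1 2 2 3 4 5 6
  R[7]: 1 2 3 4 5 6 7

the unique w with this rank table is (4, 7, 5, 2, 6, 1, 3).

D(w) has 14 cells with 4 SE-corners; essential set:

[(2, 6, 1), (3, 3, 0), (5, 1, 0), (5, 3, 1)]


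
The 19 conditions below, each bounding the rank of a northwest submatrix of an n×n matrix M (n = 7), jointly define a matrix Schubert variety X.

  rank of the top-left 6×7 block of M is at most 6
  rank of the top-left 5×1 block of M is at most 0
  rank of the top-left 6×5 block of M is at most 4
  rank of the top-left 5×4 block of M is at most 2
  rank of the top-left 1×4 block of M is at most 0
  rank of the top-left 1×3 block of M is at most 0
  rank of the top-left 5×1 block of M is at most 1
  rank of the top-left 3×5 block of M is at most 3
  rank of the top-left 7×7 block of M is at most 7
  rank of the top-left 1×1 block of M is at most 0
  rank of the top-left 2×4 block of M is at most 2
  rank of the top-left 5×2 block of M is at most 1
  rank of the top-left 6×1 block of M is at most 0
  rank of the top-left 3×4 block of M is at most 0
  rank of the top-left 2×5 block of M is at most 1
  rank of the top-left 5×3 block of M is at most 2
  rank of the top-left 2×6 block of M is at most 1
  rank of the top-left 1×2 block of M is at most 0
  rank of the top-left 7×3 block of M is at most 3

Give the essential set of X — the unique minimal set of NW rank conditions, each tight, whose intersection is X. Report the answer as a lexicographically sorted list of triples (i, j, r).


Propagating the 19 rank bounds to every northwest block:

  R[1]: 0  0  0  0  1  1  1
  R[2]: 0  0  0  0  1  1  2
  R[3]: 0  0  0  0  1  2  3
  R[4]: 0  1  1  1  2  3  4
  R[5]: 0  1  2  2  3  4  5
  R[6]: 0  1  2  3  4  5  6
  R[7]: 1  2  3  4  5  6  7

reading off 1-entries of Δ²R: w = (5, 7, 6, 2, 3, 4, 1).

Fulton essential set (3 of the 16 Rothe cells):

[(2, 6, 1), (3, 4, 0), (6, 1, 0)]


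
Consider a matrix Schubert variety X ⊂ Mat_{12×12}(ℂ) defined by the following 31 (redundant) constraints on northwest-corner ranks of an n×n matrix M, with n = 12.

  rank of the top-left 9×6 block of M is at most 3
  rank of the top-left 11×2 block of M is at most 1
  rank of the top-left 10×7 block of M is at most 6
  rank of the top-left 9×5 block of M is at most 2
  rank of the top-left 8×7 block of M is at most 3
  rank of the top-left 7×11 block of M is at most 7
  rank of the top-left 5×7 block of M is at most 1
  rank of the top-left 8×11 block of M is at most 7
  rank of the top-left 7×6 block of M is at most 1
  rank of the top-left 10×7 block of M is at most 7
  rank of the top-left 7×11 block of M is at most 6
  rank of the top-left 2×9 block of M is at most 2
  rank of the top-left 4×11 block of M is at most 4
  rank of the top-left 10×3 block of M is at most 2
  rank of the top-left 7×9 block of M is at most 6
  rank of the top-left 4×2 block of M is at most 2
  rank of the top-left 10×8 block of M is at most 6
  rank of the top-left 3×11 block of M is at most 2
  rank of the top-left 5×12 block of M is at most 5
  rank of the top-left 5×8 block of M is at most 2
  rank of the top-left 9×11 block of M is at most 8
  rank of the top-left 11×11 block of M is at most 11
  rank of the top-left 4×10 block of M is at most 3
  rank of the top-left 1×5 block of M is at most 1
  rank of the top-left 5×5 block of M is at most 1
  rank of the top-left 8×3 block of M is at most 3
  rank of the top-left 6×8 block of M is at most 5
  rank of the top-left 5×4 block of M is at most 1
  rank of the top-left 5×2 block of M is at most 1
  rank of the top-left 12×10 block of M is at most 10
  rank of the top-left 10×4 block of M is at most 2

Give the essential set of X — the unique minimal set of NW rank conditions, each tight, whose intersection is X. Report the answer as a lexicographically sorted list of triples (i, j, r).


Computing R[i][j] = min implied NW-rank bound (n=12, 31 conditions):

  R[1]: 1, 1, 1, 1, 1, 1, 1, 1, 1, 1, 1, 1
  R[2]: 1, 1, 1, 1, 1, 1, 1, 2, 2, 2, 2, 2
  R[3]: 1, 1, 1, 1, 1, 1, 1, 2, 2, 2, 2, 3
  R[4]: 1, 1, 1, 1, 1, 1, 1, 2, 3, 3, 3, 4
  R[5]: 1, 1, 1, 1, 1, 1, 1, 2, 3, 4, 4, 5
  R[6]: 1, 1, 1, 1, 1, 1, 2, 3, 4, 5, 5, 6
  R[7]: 1, 1, 1, 1, 1, 1, 2, 3, 4, 5, 6, 7
  R[8]: 1, 1, 2, 2, 2, 2, 3, 4, 5, 6, 7, 8
  R[9]: 1, 1, 2, 2, 2, 3, 4, 5, 6, 7, 8, 9
  R[10]: 1, 1, 2, 2, 3, 4, 5, 6, 7, 8, 9, 10
  R[11]: 1, 1, 2, 3, 4, 5, 6, 7, 8, 9, 10, 11
  R[12]: 1, 2, 3, 4, 5, 6, 7, 8, 9, 10, 11, 12

giving w = (1, 8, 12, 9, 10, 7, 11, 3, 6, 5, 4, 2) via Δ²R.

D(w) has 44 cells with 6 SE-corners; essential set:

[(3, 11, 2), (5, 7, 1), (7, 6, 1), (9, 5, 2), (10, 4, 2), (11, 2, 1)]


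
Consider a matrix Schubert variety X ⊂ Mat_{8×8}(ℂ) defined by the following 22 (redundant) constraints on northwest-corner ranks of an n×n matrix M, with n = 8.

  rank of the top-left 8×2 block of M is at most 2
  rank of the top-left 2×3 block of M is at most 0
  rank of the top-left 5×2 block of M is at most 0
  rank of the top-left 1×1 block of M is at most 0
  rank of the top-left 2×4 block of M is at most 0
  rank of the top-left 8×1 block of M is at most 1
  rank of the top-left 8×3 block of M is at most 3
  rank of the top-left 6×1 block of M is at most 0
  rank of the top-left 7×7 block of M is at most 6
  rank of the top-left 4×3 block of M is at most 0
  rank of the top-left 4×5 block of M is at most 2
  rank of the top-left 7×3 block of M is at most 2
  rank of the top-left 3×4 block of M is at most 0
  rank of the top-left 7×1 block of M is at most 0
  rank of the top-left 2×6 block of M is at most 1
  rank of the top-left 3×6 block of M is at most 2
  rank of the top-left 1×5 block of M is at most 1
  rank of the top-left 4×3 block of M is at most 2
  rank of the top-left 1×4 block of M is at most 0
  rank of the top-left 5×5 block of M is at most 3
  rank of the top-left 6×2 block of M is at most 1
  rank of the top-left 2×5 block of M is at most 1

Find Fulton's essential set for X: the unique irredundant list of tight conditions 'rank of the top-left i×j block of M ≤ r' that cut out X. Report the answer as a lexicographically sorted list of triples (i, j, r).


Reconstructing r_w from the 22 given conditions:

  row 1: 0, 0, 0, 0, 1, 1, 1, 1
  row 2: 0, 0, 0, 0, 1, 1, 2, 2
  row 3: 0, 0, 0, 0, 1, 2, 3, 3
  row 4: 0, 0, 0, 1, 2, 3, 4, 4
  row 5: 0, 0, 1, 2, 3, 4, 5, 5
  row 6: 0, 1, 2, 3, 4, 5, 6, 6
  row 7: 0, 1, 2, 3, 4, 5, 6, 7
  row 8: 1, 2, 3, 4, 5, 6, 7, 8

hence w(1..8) = (5, 7, 6, 4, 3, 2, 8, 1).

Fulton essential set (5 of the 20 Rothe cells):

[(2, 6, 1), (3, 4, 0), (4, 3, 0), (5, 2, 0), (7, 1, 0)]
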